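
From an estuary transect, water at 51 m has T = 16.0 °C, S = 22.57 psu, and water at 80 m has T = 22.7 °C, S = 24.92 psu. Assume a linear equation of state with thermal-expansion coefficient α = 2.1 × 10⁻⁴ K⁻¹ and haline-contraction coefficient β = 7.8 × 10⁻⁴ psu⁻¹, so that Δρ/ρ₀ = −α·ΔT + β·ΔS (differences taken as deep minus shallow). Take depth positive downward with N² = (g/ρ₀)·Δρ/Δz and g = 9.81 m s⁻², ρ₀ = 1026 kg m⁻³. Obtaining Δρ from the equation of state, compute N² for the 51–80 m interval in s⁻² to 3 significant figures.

ΔT = +6.7 K, ΔS = +2.35 psu (deep − shallow).
Δρ/ρ₀ = −αΔT + βΔS = -1.407 × 10⁻³ + 1.833 × 10⁻³ = 4.26 × 10⁻⁴, so Δρ ≈ 0.4371 kg m⁻³.
N² = (g/ρ₀)·Δρ/Δz = g·(Δρ/ρ₀)/Δz = 9.81 × 4.26 × 10⁻⁴ / 29 = 1.4411 × 10⁻⁴ s⁻² ≈ 1.44 × 10⁻⁴ s⁻².

1.44 × 10⁻⁴ s⁻²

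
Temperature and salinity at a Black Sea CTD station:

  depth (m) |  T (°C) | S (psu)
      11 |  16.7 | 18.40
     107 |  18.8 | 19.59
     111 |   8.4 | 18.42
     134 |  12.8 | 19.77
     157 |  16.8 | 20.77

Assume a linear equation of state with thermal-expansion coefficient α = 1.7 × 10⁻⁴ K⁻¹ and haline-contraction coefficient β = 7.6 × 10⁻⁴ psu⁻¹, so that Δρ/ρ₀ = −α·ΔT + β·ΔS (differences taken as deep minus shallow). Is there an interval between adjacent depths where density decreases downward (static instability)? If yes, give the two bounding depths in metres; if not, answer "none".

none

Evaluate Δρ/ρ₀ = −αΔT + βΔS across each adjacent pair:
  11–107 m: −αΔT+βΔS = −(1.7 × 10⁻⁴)(+2.1)+(7.6 × 10⁻⁴)(+1.19) = 5.5 × 10⁻⁴ → stable
  107–111 m: −αΔT+βΔS = −(1.7 × 10⁻⁴)(-10.4)+(7.6 × 10⁻⁴)(-1.17) = 8.8 × 10⁻⁴ → stable
  111–134 m: −αΔT+βΔS = −(1.7 × 10⁻⁴)(+4.4)+(7.6 × 10⁻⁴)(+1.35) = 2.8 × 10⁻⁴ → stable
  134–157 m: −αΔT+βΔS = −(1.7 × 10⁻⁴)(+4.0)+(7.6 × 10⁻⁴)(+1.00) = 8.0 × 10⁻⁵ → stable
Every interval has Δρ > 0: the column is stably stratified throughout.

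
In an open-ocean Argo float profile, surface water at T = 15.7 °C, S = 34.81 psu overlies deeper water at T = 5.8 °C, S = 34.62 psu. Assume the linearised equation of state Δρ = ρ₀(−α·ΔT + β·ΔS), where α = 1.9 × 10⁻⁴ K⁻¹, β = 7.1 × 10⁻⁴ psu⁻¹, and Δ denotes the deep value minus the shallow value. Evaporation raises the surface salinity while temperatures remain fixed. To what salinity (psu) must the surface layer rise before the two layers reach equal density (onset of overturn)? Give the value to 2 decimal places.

37.27 psu

Neutral buoyancy requires −α(T_deep − T_surf) + β(S_deep − S_surf′) = 0.
S_surf′ = S_deep − (α/β)·ΔT = 34.62 − (1.9 × 10⁻⁴/7.1 × 10⁻⁴)·(-9.9) = 37.2693 psu.
Increase required: 37.2693 − 34.81 = 2.4593 psu.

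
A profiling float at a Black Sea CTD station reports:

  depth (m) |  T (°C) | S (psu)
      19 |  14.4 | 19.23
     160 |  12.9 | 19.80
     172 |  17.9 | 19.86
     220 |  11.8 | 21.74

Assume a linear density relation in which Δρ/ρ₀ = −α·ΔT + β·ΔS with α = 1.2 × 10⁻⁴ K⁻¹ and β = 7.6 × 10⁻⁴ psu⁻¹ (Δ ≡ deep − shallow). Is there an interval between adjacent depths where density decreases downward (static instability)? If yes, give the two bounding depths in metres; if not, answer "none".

Evaluate Δρ/ρ₀ = −αΔT + βΔS across each adjacent pair:
  19–160 m: −αΔT+βΔS = −(1.2 × 10⁻⁴)(-1.5)+(7.6 × 10⁻⁴)(+0.57) = 6.1 × 10⁻⁴ → stable
  160–172 m: −αΔT+βΔS = −(1.2 × 10⁻⁴)(+5.0)+(7.6 × 10⁻⁴)(+0.06) = -5.5 × 10⁻⁴ → UNSTABLE
  172–220 m: −αΔT+βΔS = −(1.2 × 10⁻⁴)(-6.1)+(7.6 × 10⁻⁴)(+1.88) = 2.2 × 10⁻³ → stable
The 160–172 m interval has Δρ < 0: lighter water underlies denser water.

160–172 m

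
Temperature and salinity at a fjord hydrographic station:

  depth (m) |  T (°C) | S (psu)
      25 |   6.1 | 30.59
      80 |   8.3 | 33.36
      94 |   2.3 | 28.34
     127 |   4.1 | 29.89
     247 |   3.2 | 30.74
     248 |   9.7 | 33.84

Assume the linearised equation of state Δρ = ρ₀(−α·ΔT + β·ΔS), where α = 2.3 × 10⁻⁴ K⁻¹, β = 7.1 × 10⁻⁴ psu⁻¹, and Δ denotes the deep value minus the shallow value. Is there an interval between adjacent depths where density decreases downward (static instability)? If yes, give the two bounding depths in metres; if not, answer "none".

80–94 m

Evaluate Δρ/ρ₀ = −αΔT + βΔS across each adjacent pair:
  25–80 m: −αΔT+βΔS = −(2.3 × 10⁻⁴)(+2.2)+(7.1 × 10⁻⁴)(+2.77) = 1.5 × 10⁻³ → stable
  80–94 m: −αΔT+βΔS = −(2.3 × 10⁻⁴)(-6.0)+(7.1 × 10⁻⁴)(-5.02) = -2.2 × 10⁻³ → UNSTABLE
  94–127 m: −αΔT+βΔS = −(2.3 × 10⁻⁴)(+1.8)+(7.1 × 10⁻⁴)(+1.55) = 6.9 × 10⁻⁴ → stable
  127–247 m: −αΔT+βΔS = −(2.3 × 10⁻⁴)(-0.9)+(7.1 × 10⁻⁴)(+0.85) = 8.1 × 10⁻⁴ → stable
  247–248 m: −αΔT+βΔS = −(2.3 × 10⁻⁴)(+6.5)+(7.1 × 10⁻⁴)(+3.10) = 7.1 × 10⁻⁴ → stable
The 80–94 m interval has Δρ < 0: lighter water underlies denser water.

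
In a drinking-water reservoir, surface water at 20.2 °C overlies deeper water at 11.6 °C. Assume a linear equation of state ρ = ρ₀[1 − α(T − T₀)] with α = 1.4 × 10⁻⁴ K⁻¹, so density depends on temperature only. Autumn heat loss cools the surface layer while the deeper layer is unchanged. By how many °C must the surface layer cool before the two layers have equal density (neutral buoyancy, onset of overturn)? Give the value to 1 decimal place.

8.6 °C

With temperature the only control, equal density requires T_surf′ = T_deep.
T_surf′ = 11.6 °C.
Cooling required: 20.2 − 11.6 = 8.6 °C.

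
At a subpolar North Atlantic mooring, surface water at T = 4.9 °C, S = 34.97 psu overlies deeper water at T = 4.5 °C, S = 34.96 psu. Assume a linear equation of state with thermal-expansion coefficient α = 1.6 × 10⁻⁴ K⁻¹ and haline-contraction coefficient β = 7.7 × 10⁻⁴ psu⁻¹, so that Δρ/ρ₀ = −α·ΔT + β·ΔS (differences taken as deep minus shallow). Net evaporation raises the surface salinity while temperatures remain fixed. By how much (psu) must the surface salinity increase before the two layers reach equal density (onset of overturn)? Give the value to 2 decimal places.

Neutral buoyancy requires −α(T_deep − T_surf) + β(S_deep − S_surf′) = 0.
S_surf′ = S_deep − (α/β)·ΔT = 34.96 − (1.6 × 10⁻⁴/7.7 × 10⁻⁴)·(-0.4) = 35.0431 psu.
Increase required: 35.0431 − 34.97 = 0.0731 psu.

0.07 psu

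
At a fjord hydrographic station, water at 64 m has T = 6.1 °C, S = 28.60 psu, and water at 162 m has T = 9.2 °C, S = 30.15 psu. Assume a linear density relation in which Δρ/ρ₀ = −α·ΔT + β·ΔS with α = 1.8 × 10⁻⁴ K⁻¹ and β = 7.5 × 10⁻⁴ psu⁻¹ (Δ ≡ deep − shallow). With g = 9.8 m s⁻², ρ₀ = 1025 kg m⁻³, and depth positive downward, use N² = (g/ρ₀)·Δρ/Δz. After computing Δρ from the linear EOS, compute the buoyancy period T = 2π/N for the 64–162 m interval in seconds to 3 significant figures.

808 s

ΔT = +3.1 K, ΔS = +1.55 psu (deep − shallow).
Δρ/ρ₀ = −αΔT + βΔS = -5.58 × 10⁻⁴ + 1.1625 × 10⁻³ = 6.045 × 10⁻⁴, so Δρ ≈ 0.6196 kg m⁻³.
N² = (g/ρ₀)·Δρ/Δz = g·(Δρ/ρ₀)/Δz = 9.8 × 6.045 × 10⁻⁴ / 98 = 6.0450 × 10⁻⁵ s⁻².
N = √(6.0450 × 10⁻⁵) = 7.7750 × 10⁻³ rad s⁻¹ → T = 2π/N = 808.13 s ≈ 808 s.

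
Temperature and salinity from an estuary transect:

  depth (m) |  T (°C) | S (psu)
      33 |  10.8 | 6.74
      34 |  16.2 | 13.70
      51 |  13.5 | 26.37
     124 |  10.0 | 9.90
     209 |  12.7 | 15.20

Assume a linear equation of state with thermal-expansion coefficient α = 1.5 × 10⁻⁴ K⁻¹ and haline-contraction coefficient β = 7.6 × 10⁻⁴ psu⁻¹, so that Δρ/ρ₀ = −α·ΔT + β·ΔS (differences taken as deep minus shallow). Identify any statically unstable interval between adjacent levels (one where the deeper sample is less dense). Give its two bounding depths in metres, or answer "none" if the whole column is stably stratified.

Evaluate Δρ/ρ₀ = −αΔT + βΔS across each adjacent pair:
  33–34 m: −αΔT+βΔS = −(1.5 × 10⁻⁴)(+5.4)+(7.6 × 10⁻⁴)(+6.96) = 4.5 × 10⁻³ → stable
  34–51 m: −αΔT+βΔS = −(1.5 × 10⁻⁴)(-2.7)+(7.6 × 10⁻⁴)(+12.67) = 0.010 → stable
  51–124 m: −αΔT+βΔS = −(1.5 × 10⁻⁴)(-3.5)+(7.6 × 10⁻⁴)(-16.47) = -0.012 → UNSTABLE
  124–209 m: −αΔT+βΔS = −(1.5 × 10⁻⁴)(+2.7)+(7.6 × 10⁻⁴)(+5.30) = 3.6 × 10⁻³ → stable
The 51–124 m interval has Δρ < 0: lighter water underlies denser water.

51–124 m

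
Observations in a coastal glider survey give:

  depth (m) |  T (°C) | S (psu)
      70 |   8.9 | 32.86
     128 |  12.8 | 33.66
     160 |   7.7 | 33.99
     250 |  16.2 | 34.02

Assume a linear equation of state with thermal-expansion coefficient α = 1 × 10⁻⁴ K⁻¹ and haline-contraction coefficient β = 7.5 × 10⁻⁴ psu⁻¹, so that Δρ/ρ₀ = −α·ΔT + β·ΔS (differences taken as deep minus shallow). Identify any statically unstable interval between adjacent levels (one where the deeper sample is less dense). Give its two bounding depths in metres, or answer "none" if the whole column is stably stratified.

Evaluate Δρ/ρ₀ = −αΔT + βΔS across each adjacent pair:
  70–128 m: −αΔT+βΔS = −(1 × 10⁻⁴)(+3.9)+(7.5 × 10⁻⁴)(+0.80) = 2.1 × 10⁻⁴ → stable
  128–160 m: −αΔT+βΔS = −(1 × 10⁻⁴)(-5.1)+(7.5 × 10⁻⁴)(+0.33) = 7.6 × 10⁻⁴ → stable
  160–250 m: −αΔT+βΔS = −(1 × 10⁻⁴)(+8.5)+(7.5 × 10⁻⁴)(+0.03) = -8.3 × 10⁻⁴ → UNSTABLE
The 160–250 m interval has Δρ < 0: lighter water underlies denser water.

160–250 m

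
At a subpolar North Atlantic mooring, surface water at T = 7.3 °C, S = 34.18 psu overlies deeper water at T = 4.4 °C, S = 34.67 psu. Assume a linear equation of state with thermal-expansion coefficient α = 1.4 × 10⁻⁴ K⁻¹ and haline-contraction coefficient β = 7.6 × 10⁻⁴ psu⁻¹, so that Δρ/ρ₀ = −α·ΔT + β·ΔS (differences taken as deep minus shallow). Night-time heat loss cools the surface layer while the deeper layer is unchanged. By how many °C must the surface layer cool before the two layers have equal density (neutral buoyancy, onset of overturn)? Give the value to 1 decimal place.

Neutral buoyancy requires Δρ = 0, i.e. −α(T_deep − T_surf′) + β(S_deep − S_surf) = 0.
T_surf′ = T_deep − (β/α)·ΔS = 4.4 − (7.6 × 10⁻⁴/1.4 × 10⁻⁴)·(+0.49) = 1.740 °C.
Cooling required: 7.3 − (1.740) = 5.560 °C.

5.6 °C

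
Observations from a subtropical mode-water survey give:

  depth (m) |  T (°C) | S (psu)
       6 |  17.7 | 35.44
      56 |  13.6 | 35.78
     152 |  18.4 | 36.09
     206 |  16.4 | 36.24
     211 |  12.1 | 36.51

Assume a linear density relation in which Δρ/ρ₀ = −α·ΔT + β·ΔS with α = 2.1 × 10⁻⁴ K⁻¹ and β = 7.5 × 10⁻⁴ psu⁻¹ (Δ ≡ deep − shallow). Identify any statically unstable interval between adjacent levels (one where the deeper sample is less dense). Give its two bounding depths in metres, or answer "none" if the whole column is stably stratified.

Evaluate Δρ/ρ₀ = −αΔT + βΔS across each adjacent pair:
  6–56 m: −αΔT+βΔS = −(2.1 × 10⁻⁴)(-4.1)+(7.5 × 10⁻⁴)(+0.34) = 1.1 × 10⁻³ → stable
  56–152 m: −αΔT+βΔS = −(2.1 × 10⁻⁴)(+4.8)+(7.5 × 10⁻⁴)(+0.31) = -7.8 × 10⁻⁴ → UNSTABLE
  152–206 m: −αΔT+βΔS = −(2.1 × 10⁻⁴)(-2.0)+(7.5 × 10⁻⁴)(+0.15) = 5.3 × 10⁻⁴ → stable
  206–211 m: −αΔT+βΔS = −(2.1 × 10⁻⁴)(-4.3)+(7.5 × 10⁻⁴)(+0.27) = 1.1 × 10⁻³ → stable
The 56–152 m interval has Δρ < 0: lighter water underlies denser water.

56–152 m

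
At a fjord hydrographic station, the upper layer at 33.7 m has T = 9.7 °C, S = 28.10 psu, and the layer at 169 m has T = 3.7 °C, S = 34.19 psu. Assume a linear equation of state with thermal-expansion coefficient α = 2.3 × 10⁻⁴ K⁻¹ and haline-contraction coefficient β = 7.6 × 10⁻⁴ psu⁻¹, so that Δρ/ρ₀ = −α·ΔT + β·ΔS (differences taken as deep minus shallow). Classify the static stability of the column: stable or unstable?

stable

ΔT = 3.7 − 9.7 = -6.0 K and ΔS = 34.19 − 28.10 = +6.09 psu (deep − shallow).
−αΔT = 1.38 × 10⁻³; βΔS = 4.6284 × 10⁻³; sum Δρ/ρ₀ = 6.0084 × 10⁻³.
Δρ/ρ₀ > 0, so Δρ > 0: deeper water is denser → statically stable.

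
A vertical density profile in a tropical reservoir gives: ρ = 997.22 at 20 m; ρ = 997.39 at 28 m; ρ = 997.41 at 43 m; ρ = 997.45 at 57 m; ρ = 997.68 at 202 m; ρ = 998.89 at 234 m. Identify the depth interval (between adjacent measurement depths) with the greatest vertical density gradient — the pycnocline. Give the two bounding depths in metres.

Compute the density gradient over each adjacent pair:
  20–28 m: Δρ/Δz = 0.17/8 = 0.021 kg m⁻⁴
  28–43 m: Δρ/Δz = 0.02/15 = 1.3 × 10⁻³ kg m⁻⁴
  43–57 m: Δρ/Δz = 0.04/14 = 2.9 × 10⁻³ kg m⁻⁴
  57–202 m: Δρ/Δz = 0.23/145 = 1.6 × 10⁻³ kg m⁻⁴
  202–234 m: Δρ/Δz = 1.21/32 = 0.038 kg m⁻⁴
The largest gradient is in the 202–234 m interval — the pycnocline.

202–234 m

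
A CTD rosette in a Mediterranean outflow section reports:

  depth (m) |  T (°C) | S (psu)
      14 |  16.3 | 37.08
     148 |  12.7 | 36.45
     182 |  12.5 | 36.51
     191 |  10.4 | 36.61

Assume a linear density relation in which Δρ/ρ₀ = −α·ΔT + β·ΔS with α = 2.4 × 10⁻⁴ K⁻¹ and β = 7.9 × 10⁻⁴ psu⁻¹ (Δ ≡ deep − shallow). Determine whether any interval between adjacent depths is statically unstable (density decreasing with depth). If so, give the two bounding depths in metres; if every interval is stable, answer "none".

none

Evaluate Δρ/ρ₀ = −αΔT + βΔS across each adjacent pair:
  14–148 m: −αΔT+βΔS = −(2.4 × 10⁻⁴)(-3.6)+(7.9 × 10⁻⁴)(-0.63) = 3.7 × 10⁻⁴ → stable
  148–182 m: −αΔT+βΔS = −(2.4 × 10⁻⁴)(-0.2)+(7.9 × 10⁻⁴)(+0.06) = 9.5 × 10⁻⁵ → stable
  182–191 m: −αΔT+βΔS = −(2.4 × 10⁻⁴)(-2.1)+(7.9 × 10⁻⁴)(+0.10) = 5.8 × 10⁻⁴ → stable
Every interval has Δρ > 0: the column is stably stratified throughout.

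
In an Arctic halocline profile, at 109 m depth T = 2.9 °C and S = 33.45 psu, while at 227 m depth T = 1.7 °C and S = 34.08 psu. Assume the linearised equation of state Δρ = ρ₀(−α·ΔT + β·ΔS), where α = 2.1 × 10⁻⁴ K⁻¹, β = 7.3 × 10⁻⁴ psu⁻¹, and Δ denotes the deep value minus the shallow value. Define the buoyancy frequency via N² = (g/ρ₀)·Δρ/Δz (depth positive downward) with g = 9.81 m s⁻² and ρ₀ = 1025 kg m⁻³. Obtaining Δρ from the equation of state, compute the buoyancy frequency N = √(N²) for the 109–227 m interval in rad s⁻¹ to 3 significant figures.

ΔT = -1.2 K, ΔS = +0.63 psu (deep − shallow).
Δρ/ρ₀ = −αΔT + βΔS = 2.52 × 10⁻⁴ + 4.599 × 10⁻⁴ = 7.119 × 10⁻⁴, so Δρ ≈ 0.7297 kg m⁻³.
N² = (g/ρ₀)·Δρ/Δz = g·(Δρ/ρ₀)/Δz = 9.81 × 7.119 × 10⁻⁴ / 118 = 5.9184 × 10⁻⁵ s⁻².
N = √(5.9184 × 10⁻⁵) = 7.6931 × 10⁻³ rad s⁻¹ ≈ 7.69 × 10⁻³ rad s⁻¹.

7.69 × 10⁻³ rad s⁻¹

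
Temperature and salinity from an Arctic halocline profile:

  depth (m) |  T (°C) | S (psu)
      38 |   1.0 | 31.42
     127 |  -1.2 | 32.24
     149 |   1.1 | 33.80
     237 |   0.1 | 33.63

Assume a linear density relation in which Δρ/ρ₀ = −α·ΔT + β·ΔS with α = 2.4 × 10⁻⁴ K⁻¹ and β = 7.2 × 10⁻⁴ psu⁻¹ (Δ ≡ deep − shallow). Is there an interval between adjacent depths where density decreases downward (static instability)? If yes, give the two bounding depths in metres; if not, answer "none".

Evaluate Δρ/ρ₀ = −αΔT + βΔS across each adjacent pair:
  38–127 m: −αΔT+βΔS = −(2.4 × 10⁻⁴)(-2.2)+(7.2 × 10⁻⁴)(+0.82) = 1.1 × 10⁻³ → stable
  127–149 m: −αΔT+βΔS = −(2.4 × 10⁻⁴)(+2.3)+(7.2 × 10⁻⁴)(+1.56) = 5.7 × 10⁻⁴ → stable
  149–237 m: −αΔT+βΔS = −(2.4 × 10⁻⁴)(-1.0)+(7.2 × 10⁻⁴)(-0.17) = 1.2 × 10⁻⁴ → stable
Every interval has Δρ > 0: the column is stably stratified throughout.

none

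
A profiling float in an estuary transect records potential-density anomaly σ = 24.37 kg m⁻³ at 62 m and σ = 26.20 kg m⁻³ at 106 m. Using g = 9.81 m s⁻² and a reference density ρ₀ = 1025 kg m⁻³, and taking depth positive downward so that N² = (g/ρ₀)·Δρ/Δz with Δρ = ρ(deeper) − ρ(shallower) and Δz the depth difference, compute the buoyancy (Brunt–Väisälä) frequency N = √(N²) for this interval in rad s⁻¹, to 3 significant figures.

Δρ = 1026.20 − 1024.37 = 1.83 kg m⁻³ over Δz = 106 − 62 = 44 m.
N² = (9.81/1025) × (1.83/44) = 3.9806 × 10⁻⁴ s⁻².
N = √(3.9806 × 10⁻⁴) = 0.019951 rad s⁻¹ ≈ 0.0200 rad s⁻¹.

0.0200 rad s⁻¹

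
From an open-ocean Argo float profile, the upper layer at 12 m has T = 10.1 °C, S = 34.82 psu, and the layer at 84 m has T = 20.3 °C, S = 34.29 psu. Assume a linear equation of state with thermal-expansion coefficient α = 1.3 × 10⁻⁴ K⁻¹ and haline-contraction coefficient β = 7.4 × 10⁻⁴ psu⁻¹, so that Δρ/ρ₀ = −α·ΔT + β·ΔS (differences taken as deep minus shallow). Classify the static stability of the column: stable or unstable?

unstable

ΔT = 20.3 − 10.1 = +10.2 K and ΔS = 34.29 − 34.82 = -0.53 psu (deep − shallow).
−αΔT = -1.326 × 10⁻³; βΔS = -3.922 × 10⁻⁴; sum Δρ/ρ₀ = -1.7182 × 10⁻³.
Δρ/ρ₀ < 0, so Δρ < 0: deeper water is lighter → statically unstable; the column would overturn.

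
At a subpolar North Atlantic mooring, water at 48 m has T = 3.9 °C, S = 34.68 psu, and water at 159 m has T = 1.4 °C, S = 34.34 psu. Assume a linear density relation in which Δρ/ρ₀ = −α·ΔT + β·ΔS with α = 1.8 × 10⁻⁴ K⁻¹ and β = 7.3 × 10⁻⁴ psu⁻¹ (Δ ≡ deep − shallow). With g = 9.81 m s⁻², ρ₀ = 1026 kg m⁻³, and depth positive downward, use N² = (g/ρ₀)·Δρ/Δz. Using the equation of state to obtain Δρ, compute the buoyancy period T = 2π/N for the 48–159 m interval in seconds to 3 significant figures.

1.49 × 10³ s

ΔT = -2.5 K, ΔS = -0.34 psu (deep − shallow).
Δρ/ρ₀ = −αΔT + βΔS = 4.50 × 10⁻⁴ − 2.482 × 10⁻⁴ = 2.018 × 10⁻⁴, so Δρ ≈ 0.2070 kg m⁻³.
N² = (g/ρ₀)·Δρ/Δz = g·(Δρ/ρ₀)/Δz = 9.81 × 2.018 × 10⁻⁴ / 111 = 1.7835 × 10⁻⁵ s⁻².
N = √(1.7835 × 10⁻⁵) = 4.2232 × 10⁻³ rad s⁻¹ → T = 2π/N = 1.4878 × 10³ s ≈ 1.49 × 10³ s.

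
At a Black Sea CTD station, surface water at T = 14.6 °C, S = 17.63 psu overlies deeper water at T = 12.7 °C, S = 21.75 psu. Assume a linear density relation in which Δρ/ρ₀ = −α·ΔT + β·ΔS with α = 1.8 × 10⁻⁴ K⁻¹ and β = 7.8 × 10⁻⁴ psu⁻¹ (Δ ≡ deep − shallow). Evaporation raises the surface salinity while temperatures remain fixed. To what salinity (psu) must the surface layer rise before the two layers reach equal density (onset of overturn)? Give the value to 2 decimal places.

22.19 psu

Neutral buoyancy requires −α(T_deep − T_surf) + β(S_deep − S_surf′) = 0.
S_surf′ = S_deep − (α/β)·ΔT = 21.75 − (1.8 × 10⁻⁴/7.8 × 10⁻⁴)·(-1.9) = 22.1885 psu.
Increase required: 22.1885 − 17.63 = 4.5585 psu.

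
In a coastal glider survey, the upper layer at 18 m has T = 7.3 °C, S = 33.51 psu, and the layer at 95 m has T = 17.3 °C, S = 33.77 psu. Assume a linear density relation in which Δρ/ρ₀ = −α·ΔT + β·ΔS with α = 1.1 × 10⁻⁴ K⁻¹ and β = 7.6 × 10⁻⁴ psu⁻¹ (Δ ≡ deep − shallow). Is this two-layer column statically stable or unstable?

unstable

ΔT = 17.3 − 7.3 = +10.0 K and ΔS = 33.77 − 33.51 = +0.26 psu (deep − shallow).
−αΔT = -1.10 × 10⁻³; βΔS = 1.976 × 10⁻⁴; sum Δρ/ρ₀ = -9.024 × 10⁻⁴.
Δρ/ρ₀ < 0, so Δρ < 0: deeper water is lighter → statically unstable; the column would overturn.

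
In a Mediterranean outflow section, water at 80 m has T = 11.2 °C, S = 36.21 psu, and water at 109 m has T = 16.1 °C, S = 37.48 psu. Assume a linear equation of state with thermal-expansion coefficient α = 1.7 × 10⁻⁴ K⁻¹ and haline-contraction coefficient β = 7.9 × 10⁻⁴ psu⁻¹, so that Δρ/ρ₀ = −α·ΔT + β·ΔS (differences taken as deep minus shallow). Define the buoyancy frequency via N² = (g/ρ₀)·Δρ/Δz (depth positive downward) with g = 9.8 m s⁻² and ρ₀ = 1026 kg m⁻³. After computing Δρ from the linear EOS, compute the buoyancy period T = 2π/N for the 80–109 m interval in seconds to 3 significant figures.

ΔT = +4.9 K, ΔS = +1.27 psu (deep − shallow).
Δρ/ρ₀ = −αΔT + βΔS = -8.33 × 10⁻⁴ + 1.0033 × 10⁻³ = 1.703 × 10⁻⁴, so Δρ ≈ 0.1747 kg m⁻³.
N² = (g/ρ₀)·Δρ/Δz = g·(Δρ/ρ₀)/Δz = 9.8 × 1.703 × 10⁻⁴ / 29 = 5.7550 × 10⁻⁵ s⁻².
N = √(5.7550 × 10⁻⁵) = 7.5862 × 10⁻³ rad s⁻¹ → T = 2π/N = 828.24 s ≈ 828 s.

828 s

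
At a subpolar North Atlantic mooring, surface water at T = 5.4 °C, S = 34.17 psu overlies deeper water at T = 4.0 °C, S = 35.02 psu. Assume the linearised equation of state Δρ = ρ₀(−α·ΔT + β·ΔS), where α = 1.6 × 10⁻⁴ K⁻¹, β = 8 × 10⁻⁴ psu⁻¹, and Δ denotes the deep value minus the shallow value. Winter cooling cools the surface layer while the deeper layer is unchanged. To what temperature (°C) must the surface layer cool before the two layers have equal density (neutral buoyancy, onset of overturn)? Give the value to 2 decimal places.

-0.25 °C

Neutral buoyancy requires Δρ = 0, i.e. −α(T_deep − T_surf′) + β(S_deep − S_surf) = 0.
T_surf′ = T_deep − (β/α)·ΔS = 4.0 − (8 × 10⁻⁴/1.6 × 10⁻⁴)·(+0.85) = -0.2500 °C.
Cooling required: 5.4 − (-0.2500) = 5.6500 °C.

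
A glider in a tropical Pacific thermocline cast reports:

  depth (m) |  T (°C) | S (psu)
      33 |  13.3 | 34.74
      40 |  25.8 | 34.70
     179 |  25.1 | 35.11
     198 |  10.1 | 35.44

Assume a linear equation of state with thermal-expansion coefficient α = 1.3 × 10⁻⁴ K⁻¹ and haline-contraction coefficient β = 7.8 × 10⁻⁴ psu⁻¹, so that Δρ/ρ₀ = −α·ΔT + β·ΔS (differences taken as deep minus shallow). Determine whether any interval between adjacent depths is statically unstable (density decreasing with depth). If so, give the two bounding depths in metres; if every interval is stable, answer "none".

Evaluate Δρ/ρ₀ = −αΔT + βΔS across each adjacent pair:
  33–40 m: −αΔT+βΔS = −(1.3 × 10⁻⁴)(+12.5)+(7.8 × 10⁻⁴)(-0.04) = -1.7 × 10⁻³ → UNSTABLE
  40–179 m: −αΔT+βΔS = −(1.3 × 10⁻⁴)(-0.7)+(7.8 × 10⁻⁴)(+0.41) = 4.1 × 10⁻⁴ → stable
  179–198 m: −αΔT+βΔS = −(1.3 × 10⁻⁴)(-15.0)+(7.8 × 10⁻⁴)(+0.33) = 2.2 × 10⁻³ → stable
The 33–40 m interval has Δρ < 0: lighter water underlies denser water.

33–40 m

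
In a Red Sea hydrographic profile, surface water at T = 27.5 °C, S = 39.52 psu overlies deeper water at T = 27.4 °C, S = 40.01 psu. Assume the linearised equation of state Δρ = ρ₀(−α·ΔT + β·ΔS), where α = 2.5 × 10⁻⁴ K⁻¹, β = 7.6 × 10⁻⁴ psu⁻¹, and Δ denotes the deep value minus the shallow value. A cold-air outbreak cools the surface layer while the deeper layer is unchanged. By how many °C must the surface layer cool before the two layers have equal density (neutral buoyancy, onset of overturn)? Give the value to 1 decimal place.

Neutral buoyancy requires Δρ = 0, i.e. −α(T_deep − T_surf′) + β(S_deep − S_surf) = 0.
T_surf′ = T_deep − (β/α)·ΔS = 27.4 − (7.6 × 10⁻⁴/2.5 × 10⁻⁴)·(+0.49) = 25.910 °C.
Cooling required: 27.5 − (25.910) = 1.590 °C.

1.6 °C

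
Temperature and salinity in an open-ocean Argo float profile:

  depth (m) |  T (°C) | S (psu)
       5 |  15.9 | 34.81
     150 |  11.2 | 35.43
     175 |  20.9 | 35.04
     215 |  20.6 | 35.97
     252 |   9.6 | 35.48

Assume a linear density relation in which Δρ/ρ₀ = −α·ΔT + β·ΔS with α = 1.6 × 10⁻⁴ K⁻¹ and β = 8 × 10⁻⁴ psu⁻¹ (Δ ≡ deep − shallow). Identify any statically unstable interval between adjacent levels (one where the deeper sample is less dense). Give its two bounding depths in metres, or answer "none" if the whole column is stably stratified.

150–175 m

Evaluate Δρ/ρ₀ = −αΔT + βΔS across each adjacent pair:
  5–150 m: −αΔT+βΔS = −(1.6 × 10⁻⁴)(-4.7)+(8 × 10⁻⁴)(+0.62) = 1.2 × 10⁻³ → stable
  150–175 m: −αΔT+βΔS = −(1.6 × 10⁻⁴)(+9.7)+(8 × 10⁻⁴)(-0.39) = -1.9 × 10⁻³ → UNSTABLE
  175–215 m: −αΔT+βΔS = −(1.6 × 10⁻⁴)(-0.3)+(8 × 10⁻⁴)(+0.93) = 7.9 × 10⁻⁴ → stable
  215–252 m: −αΔT+βΔS = −(1.6 × 10⁻⁴)(-11.0)+(8 × 10⁻⁴)(-0.49) = 1.4 × 10⁻³ → stable
The 150–175 m interval has Δρ < 0: lighter water underlies denser water.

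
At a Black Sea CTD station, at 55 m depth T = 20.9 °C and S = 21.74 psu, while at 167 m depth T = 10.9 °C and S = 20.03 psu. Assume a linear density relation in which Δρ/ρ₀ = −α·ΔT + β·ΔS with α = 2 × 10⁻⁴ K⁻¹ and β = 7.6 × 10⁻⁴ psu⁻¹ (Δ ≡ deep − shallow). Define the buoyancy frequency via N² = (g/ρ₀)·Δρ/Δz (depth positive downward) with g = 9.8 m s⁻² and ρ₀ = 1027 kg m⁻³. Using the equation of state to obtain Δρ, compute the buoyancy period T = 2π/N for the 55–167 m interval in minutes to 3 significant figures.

ΔT = -10.0 K, ΔS = -1.71 psu (deep − shallow).
Δρ/ρ₀ = −αΔT + βΔS = 2.00 × 10⁻³ − 1.2996 × 10⁻³ = 7.004 × 10⁻⁴, so Δρ ≈ 0.7193 kg m⁻³.
N² = (g/ρ₀)·Δρ/Δz = g·(Δρ/ρ₀)/Δz = 9.8 × 7.004 × 10⁻⁴ / 112 = 6.1285 × 10⁻⁵ s⁻².
N = √(6.1285 × 10⁻⁵) = 7.8285 × 10⁻³ rad s⁻¹ → T = 2π/N = 802.60 s = 13.377 min ≈ 13.4 min.

13.4 min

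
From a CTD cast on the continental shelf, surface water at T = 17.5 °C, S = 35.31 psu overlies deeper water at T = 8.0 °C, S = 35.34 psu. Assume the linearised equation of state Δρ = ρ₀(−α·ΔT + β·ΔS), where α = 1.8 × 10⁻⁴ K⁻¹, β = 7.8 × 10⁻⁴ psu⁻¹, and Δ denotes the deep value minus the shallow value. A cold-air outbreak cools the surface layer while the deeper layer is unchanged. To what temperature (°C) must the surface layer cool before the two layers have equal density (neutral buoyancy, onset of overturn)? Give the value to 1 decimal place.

7.9 °C

Neutral buoyancy requires Δρ = 0, i.e. −α(T_deep − T_surf′) + β(S_deep − S_surf) = 0.
T_surf′ = T_deep − (β/α)·ΔS = 8.0 − (7.8 × 10⁻⁴/1.8 × 10⁻⁴)·(+0.03) = 7.870 °C.
Cooling required: 17.5 − (7.870) = 9.630 °C.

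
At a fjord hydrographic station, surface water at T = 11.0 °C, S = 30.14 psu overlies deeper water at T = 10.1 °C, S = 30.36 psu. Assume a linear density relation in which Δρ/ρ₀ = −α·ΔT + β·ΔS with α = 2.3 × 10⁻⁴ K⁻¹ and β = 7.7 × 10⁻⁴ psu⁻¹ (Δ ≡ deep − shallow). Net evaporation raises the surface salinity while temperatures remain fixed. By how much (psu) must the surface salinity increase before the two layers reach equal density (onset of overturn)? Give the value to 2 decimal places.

0.49 psu

Neutral buoyancy requires −α(T_deep − T_surf) + β(S_deep − S_surf′) = 0.
S_surf′ = S_deep − (α/β)·ΔT = 30.36 − (2.3 × 10⁻⁴/7.7 × 10⁻⁴)·(-0.9) = 30.6288 psu.
Increase required: 30.6288 − 30.14 = 0.4888 psu.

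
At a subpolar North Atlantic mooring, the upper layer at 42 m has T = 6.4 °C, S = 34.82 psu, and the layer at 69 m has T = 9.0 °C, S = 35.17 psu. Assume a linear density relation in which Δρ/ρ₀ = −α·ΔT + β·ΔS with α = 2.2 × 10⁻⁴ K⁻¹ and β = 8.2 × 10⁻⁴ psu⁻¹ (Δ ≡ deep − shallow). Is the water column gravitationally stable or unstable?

ΔT = 9.0 − 6.4 = +2.6 K and ΔS = 35.17 − 34.82 = +0.35 psu (deep − shallow).
−αΔT = -5.72 × 10⁻⁴; βΔS = 2.87 × 10⁻⁴; sum Δρ/ρ₀ = -2.85 × 10⁻⁴.
Δρ/ρ₀ < 0, so Δρ < 0: deeper water is lighter → statically unstable; the column would overturn.

unstable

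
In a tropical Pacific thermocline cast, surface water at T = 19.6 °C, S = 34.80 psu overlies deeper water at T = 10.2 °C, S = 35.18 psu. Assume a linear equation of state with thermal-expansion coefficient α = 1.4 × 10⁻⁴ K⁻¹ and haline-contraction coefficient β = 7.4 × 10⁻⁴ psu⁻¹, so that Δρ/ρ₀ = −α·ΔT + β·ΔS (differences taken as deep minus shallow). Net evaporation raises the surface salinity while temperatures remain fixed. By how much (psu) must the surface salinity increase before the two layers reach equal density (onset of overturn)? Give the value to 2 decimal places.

Neutral buoyancy requires −α(T_deep − T_surf) + β(S_deep − S_surf′) = 0.
S_surf′ = S_deep − (α/β)·ΔT = 35.18 − (1.4 × 10⁻⁴/7.4 × 10⁻⁴)·(-9.4) = 36.9584 psu.
Increase required: 36.9584 − 34.80 = 2.1584 psu.

2.16 psu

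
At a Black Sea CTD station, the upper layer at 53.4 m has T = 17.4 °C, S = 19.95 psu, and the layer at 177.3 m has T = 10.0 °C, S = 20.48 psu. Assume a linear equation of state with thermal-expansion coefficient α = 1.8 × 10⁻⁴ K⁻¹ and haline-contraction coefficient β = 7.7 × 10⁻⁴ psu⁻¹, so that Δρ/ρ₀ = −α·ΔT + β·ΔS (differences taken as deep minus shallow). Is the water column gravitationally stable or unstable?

ΔT = 10.0 − 17.4 = -7.4 K and ΔS = 20.48 − 19.95 = +0.53 psu (deep − shallow).
−αΔT = 1.332 × 10⁻³; βΔS = 4.081 × 10⁻⁴; sum Δρ/ρ₀ = 1.7401 × 10⁻³.
Δρ/ρ₀ > 0, so Δρ > 0: deeper water is denser → statically stable.

stable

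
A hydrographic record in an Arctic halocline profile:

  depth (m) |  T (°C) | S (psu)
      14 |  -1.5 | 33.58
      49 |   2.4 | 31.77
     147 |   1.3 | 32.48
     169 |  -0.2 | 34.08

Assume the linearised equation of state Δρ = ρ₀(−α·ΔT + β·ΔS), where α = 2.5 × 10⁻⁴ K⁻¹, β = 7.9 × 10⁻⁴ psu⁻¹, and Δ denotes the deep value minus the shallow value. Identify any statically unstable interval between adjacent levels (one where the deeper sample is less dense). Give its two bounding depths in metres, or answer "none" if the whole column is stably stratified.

14–49 m

Evaluate Δρ/ρ₀ = −αΔT + βΔS across each adjacent pair:
  14–49 m: −αΔT+βΔS = −(2.5 × 10⁻⁴)(+3.9)+(7.9 × 10⁻⁴)(-1.81) = -2.4 × 10⁻³ → UNSTABLE
  49–147 m: −αΔT+βΔS = −(2.5 × 10⁻⁴)(-1.1)+(7.9 × 10⁻⁴)(+0.71) = 8.4 × 10⁻⁴ → stable
  147–169 m: −αΔT+βΔS = −(2.5 × 10⁻⁴)(-1.5)+(7.9 × 10⁻⁴)(+1.60) = 1.6 × 10⁻³ → stable
The 14–49 m interval has Δρ < 0: lighter water underlies denser water.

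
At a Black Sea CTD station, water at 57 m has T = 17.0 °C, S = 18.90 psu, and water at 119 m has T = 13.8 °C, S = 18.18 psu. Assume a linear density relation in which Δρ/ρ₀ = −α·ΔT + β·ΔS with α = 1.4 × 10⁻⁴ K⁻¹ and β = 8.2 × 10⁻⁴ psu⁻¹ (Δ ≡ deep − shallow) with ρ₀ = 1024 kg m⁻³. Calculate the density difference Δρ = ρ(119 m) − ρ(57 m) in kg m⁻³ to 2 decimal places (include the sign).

-0.15 kg m⁻³

ΔT = -3.2 K, ΔS = -0.72 psu (deep − shallow).
Δρ/ρ₀ = −(1.4 × 10⁻⁴)(-3.2) + (8.2 × 10⁻⁴)(-0.72) = -1.424 × 10⁻⁴.
Δρ = 1024 × (-1.424 × 10⁻⁴) = -0.15 kg m⁻³.
Negative Δρ: lighter below, statically unstable.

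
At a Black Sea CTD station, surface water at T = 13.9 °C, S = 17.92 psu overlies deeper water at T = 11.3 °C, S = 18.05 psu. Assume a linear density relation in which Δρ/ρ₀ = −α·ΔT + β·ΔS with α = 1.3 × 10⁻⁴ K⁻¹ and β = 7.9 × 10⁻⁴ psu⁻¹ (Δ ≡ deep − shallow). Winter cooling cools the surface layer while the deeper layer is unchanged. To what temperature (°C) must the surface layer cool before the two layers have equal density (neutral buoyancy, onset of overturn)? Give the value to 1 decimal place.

10.5 °C

Neutral buoyancy requires Δρ = 0, i.e. −α(T_deep − T_surf′) + β(S_deep − S_surf) = 0.
T_surf′ = T_deep − (β/α)·ΔS = 11.3 − (7.9 × 10⁻⁴/1.3 × 10⁻⁴)·(+0.13) = 10.510 °C.
Cooling required: 13.9 − (10.510) = 3.390 °C.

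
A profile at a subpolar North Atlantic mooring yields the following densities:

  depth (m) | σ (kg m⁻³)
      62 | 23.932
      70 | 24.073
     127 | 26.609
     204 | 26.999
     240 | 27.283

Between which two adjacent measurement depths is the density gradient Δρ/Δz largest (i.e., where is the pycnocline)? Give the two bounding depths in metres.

Compute the density gradient over each adjacent pair:
  62–70 m: Δρ/Δz = 0.141/8 = 0.018 kg m⁻⁴
  70–127 m: Δρ/Δz = 2.536/57 = 0.044 kg m⁻⁴
  127–204 m: Δρ/Δz = 0.390/77 = 5.1 × 10⁻³ kg m⁻⁴
  204–240 m: Δρ/Δz = 0.284/36 = 7.9 × 10⁻³ kg m⁻⁴
The largest gradient is in the 70–127 m interval — the pycnocline.

70–127 m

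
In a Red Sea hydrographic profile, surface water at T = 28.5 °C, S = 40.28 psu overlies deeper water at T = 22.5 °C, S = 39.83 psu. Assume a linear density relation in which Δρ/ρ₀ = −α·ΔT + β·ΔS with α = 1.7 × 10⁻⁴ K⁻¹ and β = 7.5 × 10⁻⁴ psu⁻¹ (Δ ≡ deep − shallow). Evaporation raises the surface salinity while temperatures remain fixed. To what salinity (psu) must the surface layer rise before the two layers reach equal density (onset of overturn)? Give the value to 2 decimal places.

41.19 psu

Neutral buoyancy requires −α(T_deep − T_surf) + β(S_deep − S_surf′) = 0.
S_surf′ = S_deep − (α/β)·ΔT = 39.83 − (1.7 × 10⁻⁴/7.5 × 10⁻⁴)·(-6.0) = 41.1900 psu.
Increase required: 41.1900 − 40.28 = 0.9100 psu.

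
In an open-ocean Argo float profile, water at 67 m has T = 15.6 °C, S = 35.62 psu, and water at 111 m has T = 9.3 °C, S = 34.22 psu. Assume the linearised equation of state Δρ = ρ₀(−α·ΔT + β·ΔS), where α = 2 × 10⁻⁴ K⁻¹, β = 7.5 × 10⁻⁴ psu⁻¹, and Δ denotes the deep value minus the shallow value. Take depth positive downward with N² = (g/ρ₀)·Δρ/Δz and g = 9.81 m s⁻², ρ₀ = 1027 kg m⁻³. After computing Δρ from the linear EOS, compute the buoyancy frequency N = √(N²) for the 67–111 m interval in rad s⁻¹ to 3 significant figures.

6.84 × 10⁻³ rad s⁻¹

ΔT = -6.3 K, ΔS = -1.40 psu (deep − shallow).
Δρ/ρ₀ = −αΔT + βΔS = 1.26 × 10⁻³ − 1.05 × 10⁻³ = 2.10 × 10⁻⁴, so Δρ ≈ 0.2157 kg m⁻³.
N² = (g/ρ₀)·Δρ/Δz = g·(Δρ/ρ₀)/Δz = 9.81 × 2.10 × 10⁻⁴ / 44 = 4.6820 × 10⁻⁵ s⁻².
N = √(4.6820 × 10⁻⁵) = 6.8425 × 10⁻³ rad s⁻¹ ≈ 6.84 × 10⁻³ rad s⁻¹.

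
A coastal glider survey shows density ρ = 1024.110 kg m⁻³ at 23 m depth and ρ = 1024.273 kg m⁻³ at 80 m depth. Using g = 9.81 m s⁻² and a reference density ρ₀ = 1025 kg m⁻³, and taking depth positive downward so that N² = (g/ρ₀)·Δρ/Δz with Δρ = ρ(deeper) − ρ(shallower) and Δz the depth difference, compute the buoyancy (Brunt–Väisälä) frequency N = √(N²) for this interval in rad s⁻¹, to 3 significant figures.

5.23 × 10⁻³ rad s⁻¹

Δρ = 1024.273 − 1024.110 = 0.163 kg m⁻³ over Δz = 80 − 23 = 57 m.
N² = (9.81/1025) × (0.163/57) = 2.7369 × 10⁻⁵ s⁻².
N = √(2.7369 × 10⁻⁵) = 5.2315 × 10⁻³ rad s⁻¹ ≈ 5.23 × 10⁻³ rad s⁻¹.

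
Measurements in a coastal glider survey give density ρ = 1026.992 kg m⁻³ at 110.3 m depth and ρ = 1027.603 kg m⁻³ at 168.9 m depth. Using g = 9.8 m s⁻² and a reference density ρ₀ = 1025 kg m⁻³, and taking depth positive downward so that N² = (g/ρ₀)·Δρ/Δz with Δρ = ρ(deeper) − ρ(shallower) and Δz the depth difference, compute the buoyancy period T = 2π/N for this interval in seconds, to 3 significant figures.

Δρ = 1027.603 − 1026.992 = 0.611 kg m⁻³ over Δz = 168.9 − 110.3 = 58.6 m.
N² = (9.8/1025) × (0.611/58.6) = 9.9689 × 10⁻⁵ s⁻².
N = √(9.9689 × 10⁻⁵) = 9.9844 × 10⁻³ rad s⁻¹, so T = 2π/N = 629.30 s ≈ 629 s.
Since Δρ > 0 the layer is stably stratified.

629 s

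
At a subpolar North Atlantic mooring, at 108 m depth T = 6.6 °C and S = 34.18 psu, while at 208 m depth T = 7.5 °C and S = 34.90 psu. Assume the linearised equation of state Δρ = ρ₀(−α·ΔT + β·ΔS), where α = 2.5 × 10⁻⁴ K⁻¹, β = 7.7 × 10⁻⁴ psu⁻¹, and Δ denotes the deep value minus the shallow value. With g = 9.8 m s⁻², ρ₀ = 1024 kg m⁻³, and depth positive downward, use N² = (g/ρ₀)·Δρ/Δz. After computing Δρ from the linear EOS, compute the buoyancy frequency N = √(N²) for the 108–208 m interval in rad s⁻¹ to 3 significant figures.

5.68 × 10⁻³ rad s⁻¹

ΔT = +0.9 K, ΔS = +0.72 psu (deep − shallow).
Δρ/ρ₀ = −αΔT + βΔS = -2.25 × 10⁻⁴ + 5.544 × 10⁻⁴ = 3.294 × 10⁻⁴, so Δρ ≈ 0.3373 kg m⁻³.
N² = (g/ρ₀)·Δρ/Δz = g·(Δρ/ρ₀)/Δz = 9.8 × 3.294 × 10⁻⁴ / 100 = 3.2281 × 10⁻⁵ s⁻².
N = √(3.2281 × 10⁻⁵) = 5.6816 × 10⁻³ rad s⁻¹ ≈ 5.68 × 10⁻³ rad s⁻¹.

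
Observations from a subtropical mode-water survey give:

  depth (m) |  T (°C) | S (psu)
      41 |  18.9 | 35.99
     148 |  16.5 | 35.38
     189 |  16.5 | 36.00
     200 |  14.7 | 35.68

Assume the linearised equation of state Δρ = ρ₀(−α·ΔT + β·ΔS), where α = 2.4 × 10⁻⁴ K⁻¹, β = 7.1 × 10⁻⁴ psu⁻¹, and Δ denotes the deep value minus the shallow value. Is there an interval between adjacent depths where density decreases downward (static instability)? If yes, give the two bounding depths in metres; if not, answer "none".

none

Evaluate Δρ/ρ₀ = −αΔT + βΔS across each adjacent pair:
  41–148 m: −αΔT+βΔS = −(2.4 × 10⁻⁴)(-2.4)+(7.1 × 10⁻⁴)(-0.61) = 1.4 × 10⁻⁴ → stable
  148–189 m: −αΔT+βΔS = −(2.4 × 10⁻⁴)(+0.0)+(7.1 × 10⁻⁴)(+0.62) = 4.4 × 10⁻⁴ → stable
  189–200 m: −αΔT+βΔS = −(2.4 × 10⁻⁴)(-1.8)+(7.1 × 10⁻⁴)(-0.32) = 2.0 × 10⁻⁴ → stable
Every interval has Δρ > 0: the column is stably stratified throughout.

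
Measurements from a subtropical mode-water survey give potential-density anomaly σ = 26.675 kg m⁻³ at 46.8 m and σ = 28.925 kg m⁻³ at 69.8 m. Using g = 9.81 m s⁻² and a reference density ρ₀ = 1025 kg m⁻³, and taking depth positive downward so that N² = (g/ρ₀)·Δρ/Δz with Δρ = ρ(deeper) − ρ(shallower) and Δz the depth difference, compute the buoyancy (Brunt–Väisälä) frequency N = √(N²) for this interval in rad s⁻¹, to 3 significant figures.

0.0306 rad s⁻¹

Δρ = 1028.925 − 1026.675 = 2.250 kg m⁻³ over Δz = 69.8 − 46.8 = 23 m.
N² = (9.81/1025) × (2.250/23) = 9.3627 × 10⁻⁴ s⁻².
N = √(9.3627 × 10⁻⁴) = 0.030599 rad s⁻¹ ≈ 0.0306 rad s⁻¹.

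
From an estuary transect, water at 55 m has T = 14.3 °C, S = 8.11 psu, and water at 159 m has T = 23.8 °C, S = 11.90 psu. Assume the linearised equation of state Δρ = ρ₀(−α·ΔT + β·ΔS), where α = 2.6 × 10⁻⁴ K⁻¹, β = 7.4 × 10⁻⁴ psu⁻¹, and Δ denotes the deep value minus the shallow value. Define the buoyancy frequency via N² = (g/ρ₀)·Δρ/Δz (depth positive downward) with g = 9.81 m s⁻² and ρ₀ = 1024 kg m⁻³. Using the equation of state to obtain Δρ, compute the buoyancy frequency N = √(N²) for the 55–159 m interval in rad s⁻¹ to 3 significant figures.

5.62 × 10⁻³ rad s⁻¹

ΔT = +9.5 K, ΔS = +3.79 psu (deep − shallow).
Δρ/ρ₀ = −αΔT + βΔS = -2.47 × 10⁻³ + 2.8046 × 10⁻³ = 3.346 × 10⁻⁴, so Δρ ≈ 0.3426 kg m⁻³.
N² = (g/ρ₀)·Δρ/Δz = g·(Δρ/ρ₀)/Δz = 9.81 × 3.346 × 10⁻⁴ / 104 = 3.1562 × 10⁻⁵ s⁻².
N = √(3.1562 × 10⁻⁵) = 5.6180 × 10⁻³ rad s⁻¹ ≈ 5.62 × 10⁻³ rad s⁻¹.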